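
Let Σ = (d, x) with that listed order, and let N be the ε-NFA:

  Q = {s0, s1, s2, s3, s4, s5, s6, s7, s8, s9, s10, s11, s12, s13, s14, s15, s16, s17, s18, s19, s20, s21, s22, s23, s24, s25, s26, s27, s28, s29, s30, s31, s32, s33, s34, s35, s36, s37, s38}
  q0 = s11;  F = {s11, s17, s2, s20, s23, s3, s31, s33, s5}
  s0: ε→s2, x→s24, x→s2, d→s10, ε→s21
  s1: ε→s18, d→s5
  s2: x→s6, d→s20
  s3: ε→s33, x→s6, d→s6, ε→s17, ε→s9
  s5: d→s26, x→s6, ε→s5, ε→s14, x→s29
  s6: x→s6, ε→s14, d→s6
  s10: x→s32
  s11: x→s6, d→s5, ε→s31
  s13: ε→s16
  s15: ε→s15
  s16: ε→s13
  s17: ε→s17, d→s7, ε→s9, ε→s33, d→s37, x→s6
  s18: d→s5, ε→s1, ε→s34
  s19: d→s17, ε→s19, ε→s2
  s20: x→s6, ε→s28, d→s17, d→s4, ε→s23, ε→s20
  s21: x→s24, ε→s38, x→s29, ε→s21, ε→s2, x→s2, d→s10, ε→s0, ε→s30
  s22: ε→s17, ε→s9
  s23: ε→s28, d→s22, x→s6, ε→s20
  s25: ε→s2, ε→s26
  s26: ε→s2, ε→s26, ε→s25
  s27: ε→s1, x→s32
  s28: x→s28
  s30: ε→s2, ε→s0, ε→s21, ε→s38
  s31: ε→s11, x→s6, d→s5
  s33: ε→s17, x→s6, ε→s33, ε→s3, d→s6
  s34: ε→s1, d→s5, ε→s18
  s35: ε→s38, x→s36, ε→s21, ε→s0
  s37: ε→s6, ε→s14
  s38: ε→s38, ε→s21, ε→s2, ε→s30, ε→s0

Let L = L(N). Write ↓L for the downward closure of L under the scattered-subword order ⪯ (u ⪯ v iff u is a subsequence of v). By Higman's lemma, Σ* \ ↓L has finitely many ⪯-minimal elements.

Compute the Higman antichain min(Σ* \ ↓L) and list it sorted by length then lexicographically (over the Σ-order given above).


|Q|=39, |F|=9, |δ|=96 (58 ε).
min D↑ (6 st, q0=0, F={2}): 0:d→1,x→2 1:d→3,x→2 2:d→2,x→2 3:d→4,x→2 4:d→5,x→2 5:d→2,x→2 (ε-aug+det+¬).
'x': N↓-sim [20, 4] end={s14,s28,s29,s6} ∉↓L; 1/1 deletions ∈↓L.
'ddddd': run [20, 18, 16, 13, 10, 4] end={s14,s37,s6,s7} rej; 5/5 deletions ∈↓L.
2 minimals (antichain).

A = [x, ddddd].


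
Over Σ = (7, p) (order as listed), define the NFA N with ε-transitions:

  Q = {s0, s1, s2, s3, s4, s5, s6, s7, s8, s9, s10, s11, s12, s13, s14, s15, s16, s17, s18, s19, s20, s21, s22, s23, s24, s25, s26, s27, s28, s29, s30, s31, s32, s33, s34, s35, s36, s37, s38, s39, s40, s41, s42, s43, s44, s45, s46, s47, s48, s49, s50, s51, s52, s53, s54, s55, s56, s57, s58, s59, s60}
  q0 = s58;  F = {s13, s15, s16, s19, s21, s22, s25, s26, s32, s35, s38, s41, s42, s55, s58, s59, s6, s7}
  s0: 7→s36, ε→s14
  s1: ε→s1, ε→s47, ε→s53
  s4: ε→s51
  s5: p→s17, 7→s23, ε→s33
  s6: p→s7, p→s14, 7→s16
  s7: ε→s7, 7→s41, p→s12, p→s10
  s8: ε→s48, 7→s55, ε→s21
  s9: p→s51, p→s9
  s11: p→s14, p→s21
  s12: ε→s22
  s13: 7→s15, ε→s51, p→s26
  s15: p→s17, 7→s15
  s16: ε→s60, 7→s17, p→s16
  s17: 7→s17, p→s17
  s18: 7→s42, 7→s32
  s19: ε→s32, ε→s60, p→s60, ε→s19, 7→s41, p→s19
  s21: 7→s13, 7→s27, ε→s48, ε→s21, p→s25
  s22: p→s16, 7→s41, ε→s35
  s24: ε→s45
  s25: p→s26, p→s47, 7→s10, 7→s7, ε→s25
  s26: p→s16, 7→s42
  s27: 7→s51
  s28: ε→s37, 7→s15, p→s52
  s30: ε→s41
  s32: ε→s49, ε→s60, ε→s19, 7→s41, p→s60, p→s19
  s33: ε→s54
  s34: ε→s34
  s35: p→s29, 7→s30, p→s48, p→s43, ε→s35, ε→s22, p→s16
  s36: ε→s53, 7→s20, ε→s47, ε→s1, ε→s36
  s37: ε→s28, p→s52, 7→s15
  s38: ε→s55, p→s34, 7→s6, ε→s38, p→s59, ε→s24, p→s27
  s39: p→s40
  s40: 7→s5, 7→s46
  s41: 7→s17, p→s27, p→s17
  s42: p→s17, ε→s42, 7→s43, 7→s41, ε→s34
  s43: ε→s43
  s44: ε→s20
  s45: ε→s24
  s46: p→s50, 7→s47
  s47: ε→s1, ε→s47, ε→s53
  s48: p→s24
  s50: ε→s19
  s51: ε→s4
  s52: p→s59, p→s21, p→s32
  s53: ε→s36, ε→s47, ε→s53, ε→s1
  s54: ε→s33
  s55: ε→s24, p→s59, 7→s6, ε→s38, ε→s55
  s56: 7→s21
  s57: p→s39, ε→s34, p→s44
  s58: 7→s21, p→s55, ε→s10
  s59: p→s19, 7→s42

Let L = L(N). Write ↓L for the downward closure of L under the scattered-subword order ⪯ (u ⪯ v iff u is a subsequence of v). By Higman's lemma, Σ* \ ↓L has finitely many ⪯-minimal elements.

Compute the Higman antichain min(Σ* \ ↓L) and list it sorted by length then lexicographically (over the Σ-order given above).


|Q|=61, |F|=18, |δ|=137 (57 ε).
min D↑ (16 st, q0=0, F={13}): 0:7→1,p→2 1:7→3,p→4 2:7→5,p→6 3:7→7,p→8 4:7→9,p→8 5:7→10,p→9 6:7→11,p→12 7:7→7,p→13 8:7→11,p→10 9:7→14,p→15 10:7→13,p→10 11:7→14,p→13 12:7→14,p→12 13:7→13,p→13 14:7→13,p→13 15:7→14,p→10 (ε-aug+det+¬).
'777p': |S_i|=[39, 32, 24, 10, 4] end={s17,s27,s4,s51} — reject; 4/4 single-dels accept.
'p777': |S_i|=[39, 35, 23, 9, 3] end={s17,s4,s51} rej; 4/4 deletions ∈↓L.
'pp7p': |S_i|=[39, 35, 31, 10, 4] end={s17,s27,s4,s51} rej; 4/4 deletions ∈↓L.
'77pp7': N↓-sim [39, 32, 24, 20, 11, 3] end={s17,s4,s51} rej; 5/5 deletions ∈↓L.
'7ppp7': N↓-sim [39, 32, 28, 25, 11, 3] end={s17,s4,s51} ∉↓L; 5/5 del acc.
'ppp77': |S_i|=[39, 35, 31, 20, 6, 3] end={s17,s4,s51} ∉↓L; 5/5 del acc.
6 words, ⪯-incomp.

min(Σ*\↓L) = [777p, p777, pp7p, 77pp7, 7ppp7, ppp77].


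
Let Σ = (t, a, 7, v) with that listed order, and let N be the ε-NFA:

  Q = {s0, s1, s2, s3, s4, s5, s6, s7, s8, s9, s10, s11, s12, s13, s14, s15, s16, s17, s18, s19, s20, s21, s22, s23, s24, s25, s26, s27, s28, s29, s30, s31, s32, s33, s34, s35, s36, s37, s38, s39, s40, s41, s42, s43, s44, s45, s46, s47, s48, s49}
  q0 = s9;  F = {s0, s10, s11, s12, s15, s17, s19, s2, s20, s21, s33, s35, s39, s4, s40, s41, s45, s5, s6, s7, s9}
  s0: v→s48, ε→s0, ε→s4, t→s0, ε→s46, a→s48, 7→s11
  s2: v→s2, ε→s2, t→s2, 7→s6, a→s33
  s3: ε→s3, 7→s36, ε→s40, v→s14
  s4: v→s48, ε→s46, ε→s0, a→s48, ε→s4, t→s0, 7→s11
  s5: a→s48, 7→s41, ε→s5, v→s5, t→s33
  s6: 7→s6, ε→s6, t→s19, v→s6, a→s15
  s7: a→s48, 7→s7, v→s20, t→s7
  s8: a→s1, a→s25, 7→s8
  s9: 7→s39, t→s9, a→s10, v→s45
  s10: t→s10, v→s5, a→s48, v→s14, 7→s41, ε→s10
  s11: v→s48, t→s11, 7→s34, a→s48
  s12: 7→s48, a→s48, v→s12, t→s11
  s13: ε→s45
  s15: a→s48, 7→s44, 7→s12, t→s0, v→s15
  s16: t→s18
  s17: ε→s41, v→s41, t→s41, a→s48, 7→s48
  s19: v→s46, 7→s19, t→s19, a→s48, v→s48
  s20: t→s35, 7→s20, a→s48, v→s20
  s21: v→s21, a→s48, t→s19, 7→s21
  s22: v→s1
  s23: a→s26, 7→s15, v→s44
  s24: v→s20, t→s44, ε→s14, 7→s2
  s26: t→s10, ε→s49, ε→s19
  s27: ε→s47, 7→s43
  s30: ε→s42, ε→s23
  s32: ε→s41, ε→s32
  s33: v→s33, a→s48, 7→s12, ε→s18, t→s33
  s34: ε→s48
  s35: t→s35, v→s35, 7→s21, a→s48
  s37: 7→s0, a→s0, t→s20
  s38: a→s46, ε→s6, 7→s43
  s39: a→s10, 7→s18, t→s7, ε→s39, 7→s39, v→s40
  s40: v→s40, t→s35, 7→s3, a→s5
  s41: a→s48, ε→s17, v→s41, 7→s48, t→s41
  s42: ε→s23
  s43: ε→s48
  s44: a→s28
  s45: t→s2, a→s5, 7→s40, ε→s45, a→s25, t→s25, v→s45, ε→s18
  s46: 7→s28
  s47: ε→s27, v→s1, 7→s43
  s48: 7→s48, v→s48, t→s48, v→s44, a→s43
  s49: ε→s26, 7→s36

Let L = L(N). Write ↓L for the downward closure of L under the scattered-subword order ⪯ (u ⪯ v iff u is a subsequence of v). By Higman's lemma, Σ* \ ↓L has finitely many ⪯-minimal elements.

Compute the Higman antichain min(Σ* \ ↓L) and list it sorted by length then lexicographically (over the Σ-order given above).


|Q|=50, |F|=21, |δ|=153 (33 ε).
min D↑ (20 st, q0=0, F={4}): 0:t→0,a→1,7→2,v→3 1:t→1,a→4,7→5,v→6 2:t→7,a→1,7→2,v→8 3:t→9,a→6,7→8,v→3 4:t→4,a→4,7→4,v→4 5:t→5,a→4,7→4,v→5 6:t→10,a→4,7→5,v→6 7:t→7,a→4,7→7,v→11 8:t→12,a→6,7→8,v→8 9:t→9,a→10,7→13,v→9 10:t→10,a→4,7→14,v→10 11:t→12,a→4,7→11,v→11 12:t→12,a→4,7→15,v→12 13:t→16,a→17,7→13,v→13 14:t→18,a→4,7→4,v→14 15:t→16,a→4,7→15,v→15 16:t→16,a→4,7→16,v→4 17:t→19,a→4,7→14,v→17 18:t→18,a→4,7→4,v→4 19:t→19,a→4,7→18,v→4 (ε-aug+det+¬).
'aa': N↓-sim [32, 19, 4] end={s28,s43,s44,s48} — reject; 2/2 deletions ∈↓L.
'a77': |S_i|=[32, 19, 9, 5] end={s28,s34,s43,s44,s48} — reject; 3/3 del acc.
'7ta': run [32, 28, 22, 4] end={s28,s43,s44,s48} ∉↓L; 3/3 deletions ∈↓L.
'vt7tv': run [32, 28, 21, 14, 10, 5] end={s28,s43,s44,s46,s48} ∉↓L; 5/5 del acc.
4 minimals (antichain).

min(Σ*\↓L) = [aa, a77, 7ta, vt7tv].


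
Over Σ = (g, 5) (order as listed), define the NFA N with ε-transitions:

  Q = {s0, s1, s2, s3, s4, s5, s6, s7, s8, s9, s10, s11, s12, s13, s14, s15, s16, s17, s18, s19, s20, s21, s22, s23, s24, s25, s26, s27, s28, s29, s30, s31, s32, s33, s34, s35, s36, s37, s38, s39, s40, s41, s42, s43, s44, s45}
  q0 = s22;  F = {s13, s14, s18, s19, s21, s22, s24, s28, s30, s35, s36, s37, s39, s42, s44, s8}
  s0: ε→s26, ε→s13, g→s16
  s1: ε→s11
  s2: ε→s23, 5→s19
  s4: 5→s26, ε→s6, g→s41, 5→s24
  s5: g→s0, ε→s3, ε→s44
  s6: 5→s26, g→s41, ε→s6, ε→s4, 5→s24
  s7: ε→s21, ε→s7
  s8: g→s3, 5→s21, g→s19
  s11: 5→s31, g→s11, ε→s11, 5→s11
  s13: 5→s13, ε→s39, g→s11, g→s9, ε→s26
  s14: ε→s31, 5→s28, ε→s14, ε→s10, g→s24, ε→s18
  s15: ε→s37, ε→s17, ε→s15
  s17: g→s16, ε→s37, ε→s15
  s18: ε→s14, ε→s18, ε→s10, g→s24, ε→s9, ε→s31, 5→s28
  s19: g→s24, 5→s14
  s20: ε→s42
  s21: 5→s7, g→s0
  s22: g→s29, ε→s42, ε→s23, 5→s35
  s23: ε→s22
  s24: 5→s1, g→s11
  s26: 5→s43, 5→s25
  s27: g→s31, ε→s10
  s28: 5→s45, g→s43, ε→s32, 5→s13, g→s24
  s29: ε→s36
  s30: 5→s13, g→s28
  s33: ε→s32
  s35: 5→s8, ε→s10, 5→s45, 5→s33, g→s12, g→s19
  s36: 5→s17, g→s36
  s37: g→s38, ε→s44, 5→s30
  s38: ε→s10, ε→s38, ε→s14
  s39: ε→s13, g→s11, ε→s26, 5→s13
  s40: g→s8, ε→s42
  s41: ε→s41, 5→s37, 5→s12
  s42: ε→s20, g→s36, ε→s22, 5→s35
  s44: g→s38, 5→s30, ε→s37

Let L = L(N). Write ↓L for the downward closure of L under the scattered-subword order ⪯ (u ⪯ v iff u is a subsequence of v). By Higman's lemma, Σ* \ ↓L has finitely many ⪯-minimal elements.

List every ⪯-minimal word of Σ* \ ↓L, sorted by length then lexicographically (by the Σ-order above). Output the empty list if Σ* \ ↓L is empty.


|Q|=46, |F|=16, |δ|=106 (48 ε).
min D↑ (13 st, q0=0, F={12}): 0:g→1,5→2 1:g→1,5→3 2:g→4,5→5 3:g→6,5→7 4:g→8,5→6 5:g→4,5→9 6:g→8,5→10 7:g→10,5→11 8:g→12,5→12 9:g→11,5→9 10:g→8,5→11 11:g→12,5→11 12:g→12,5→12.
'5ggg': N↓-sim [38, 32, 22, 7, 2] end={s11,s31} rej; 4/4 deletions ∈↓L.
'5gg5': run [38, 32, 22, 7, 3] end={s1,s11,s31} rej; 4/4 del acc.
'g555g': run [38, 29, 23, 14, 10, 3] end={s11,s31,s9} ∉↓L; 5/5 single-dels accept.
'555gg': N↓-sim [38, 32, 25, 20, 12, 4] end={s11,s16,s31,s9} ∉↓L; 5/5 del acc.
4 minimals (antichain).

A = [5ggg, 5gg5, g555g, 555gg].


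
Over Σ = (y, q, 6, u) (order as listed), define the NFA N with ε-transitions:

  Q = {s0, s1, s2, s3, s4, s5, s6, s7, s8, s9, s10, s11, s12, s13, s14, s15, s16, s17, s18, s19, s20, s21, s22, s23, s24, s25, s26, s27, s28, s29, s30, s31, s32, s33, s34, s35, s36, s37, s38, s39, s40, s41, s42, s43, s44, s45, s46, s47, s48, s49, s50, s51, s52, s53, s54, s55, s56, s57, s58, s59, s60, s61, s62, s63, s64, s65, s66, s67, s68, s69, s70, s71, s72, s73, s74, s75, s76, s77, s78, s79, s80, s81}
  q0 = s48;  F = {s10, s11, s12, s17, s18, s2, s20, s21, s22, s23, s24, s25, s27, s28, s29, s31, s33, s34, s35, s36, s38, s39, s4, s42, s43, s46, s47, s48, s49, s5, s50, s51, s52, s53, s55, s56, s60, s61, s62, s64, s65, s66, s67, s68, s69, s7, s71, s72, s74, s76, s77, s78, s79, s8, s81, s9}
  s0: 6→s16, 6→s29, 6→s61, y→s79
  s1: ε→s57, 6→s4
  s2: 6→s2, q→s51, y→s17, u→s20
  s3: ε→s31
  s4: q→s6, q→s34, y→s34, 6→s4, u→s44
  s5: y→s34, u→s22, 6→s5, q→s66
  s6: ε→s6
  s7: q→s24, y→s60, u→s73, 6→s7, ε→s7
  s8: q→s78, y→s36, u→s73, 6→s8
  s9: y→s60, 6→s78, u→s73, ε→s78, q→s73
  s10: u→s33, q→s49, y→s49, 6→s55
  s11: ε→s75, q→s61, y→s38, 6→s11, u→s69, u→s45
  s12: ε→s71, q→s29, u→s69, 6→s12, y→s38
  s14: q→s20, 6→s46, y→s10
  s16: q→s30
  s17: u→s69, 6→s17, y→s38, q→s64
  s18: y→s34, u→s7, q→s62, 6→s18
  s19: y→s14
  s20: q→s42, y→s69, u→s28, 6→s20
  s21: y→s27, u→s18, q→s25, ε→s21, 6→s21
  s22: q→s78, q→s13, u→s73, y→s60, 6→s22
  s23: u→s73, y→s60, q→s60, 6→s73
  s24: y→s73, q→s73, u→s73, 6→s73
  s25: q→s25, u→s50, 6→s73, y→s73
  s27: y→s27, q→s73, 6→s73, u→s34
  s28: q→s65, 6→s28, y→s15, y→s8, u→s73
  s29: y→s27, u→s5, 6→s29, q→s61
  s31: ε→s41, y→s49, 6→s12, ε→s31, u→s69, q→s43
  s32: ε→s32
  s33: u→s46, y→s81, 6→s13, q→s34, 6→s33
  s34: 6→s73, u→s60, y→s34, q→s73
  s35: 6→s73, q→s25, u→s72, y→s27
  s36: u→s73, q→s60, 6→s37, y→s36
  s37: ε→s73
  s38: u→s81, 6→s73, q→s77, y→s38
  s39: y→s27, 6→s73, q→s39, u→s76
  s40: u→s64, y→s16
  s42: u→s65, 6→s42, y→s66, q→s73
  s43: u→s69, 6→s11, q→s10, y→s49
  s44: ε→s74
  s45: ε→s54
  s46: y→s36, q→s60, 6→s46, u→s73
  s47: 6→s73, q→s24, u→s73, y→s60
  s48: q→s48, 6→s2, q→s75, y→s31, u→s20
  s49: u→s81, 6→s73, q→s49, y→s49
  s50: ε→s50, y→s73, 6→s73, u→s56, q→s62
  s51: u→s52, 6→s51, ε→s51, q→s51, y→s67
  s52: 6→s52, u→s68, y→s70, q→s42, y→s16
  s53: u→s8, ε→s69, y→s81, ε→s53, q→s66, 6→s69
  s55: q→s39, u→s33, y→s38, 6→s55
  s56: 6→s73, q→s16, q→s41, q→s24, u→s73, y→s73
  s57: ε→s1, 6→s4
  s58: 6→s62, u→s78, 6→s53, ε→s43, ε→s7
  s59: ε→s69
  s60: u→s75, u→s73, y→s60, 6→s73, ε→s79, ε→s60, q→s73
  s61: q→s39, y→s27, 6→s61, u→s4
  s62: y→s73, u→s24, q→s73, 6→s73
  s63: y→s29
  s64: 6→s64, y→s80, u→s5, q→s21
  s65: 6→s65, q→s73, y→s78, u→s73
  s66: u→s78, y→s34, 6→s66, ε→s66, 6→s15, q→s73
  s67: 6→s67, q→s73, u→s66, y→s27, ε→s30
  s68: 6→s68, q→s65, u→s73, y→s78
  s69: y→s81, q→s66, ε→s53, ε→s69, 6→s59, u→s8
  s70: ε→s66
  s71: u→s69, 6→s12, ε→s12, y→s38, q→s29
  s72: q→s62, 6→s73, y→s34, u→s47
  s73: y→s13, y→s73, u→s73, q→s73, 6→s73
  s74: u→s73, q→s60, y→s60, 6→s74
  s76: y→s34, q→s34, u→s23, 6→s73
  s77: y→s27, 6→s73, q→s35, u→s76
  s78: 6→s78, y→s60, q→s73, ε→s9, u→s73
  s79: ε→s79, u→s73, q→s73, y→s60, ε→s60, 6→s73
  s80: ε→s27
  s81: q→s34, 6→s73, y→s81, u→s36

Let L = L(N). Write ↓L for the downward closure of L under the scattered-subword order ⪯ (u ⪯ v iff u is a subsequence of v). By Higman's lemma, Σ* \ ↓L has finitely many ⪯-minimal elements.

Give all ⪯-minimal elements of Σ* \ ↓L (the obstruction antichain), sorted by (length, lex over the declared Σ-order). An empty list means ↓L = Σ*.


|Q|=82, |F|=56, |δ|=291 (34 ε).
min D↑ (53 st, q0=0, F={12}): 0:y→1,q→0,6→2,u→3 1:y→4,q→5,6→6,u→7 2:y→8,q→9,6→2,u→3 3:y→7,q→10,6→3,u→11 4:y→4,q→4,6→12,u→13 5:y→4,q→14,6→15,u→7 6:y→16,q→17,6→6,u→7 7:y→13,q→18,6→7,u→19 8:y→16,q→20,6→8,u→7 9:y→21,q→9,6→9,u→22 10:y→18,q→12,6→10,u→23 11:y→19,q→23,6→11,u→12 12:y→12,q→12,6→12,u→12 13:y→13,q→24,6→12,u→25 14:y→4,q→4,6→26,u→27 15:y→16,q→28,6→15,u→7 16:y→16,q→29,6→12,u→13 17:y→30,q→28,6→17,u→31 18:y→24,q→12,6→18,u→32 19:y→25,q→32,6→19,u→12 20:y→30,q→33,6→20,u→31 21:y→30,q→12,6→21,u→18 22:y→18,q→10,6→22,u→34 23:y→32,q→12,6→23,u→12 24:y→24,q→12,6→12,u→35 25:y→25,q→35,6→12,u→12 26:y→16,q→36,6→26,u→27 27:y→13,q→24,6→27,u→37 28:y→30,q→36,6→28,u→38 29:y→30,q→39,6→12,u→40 30:y→30,q→12,6→12,u→24 31:y→24,q→18,6→31,u→41 32:y→35,q→12,6→32,u→12 33:y→30,q→42,6→33,u→43 34:y→32,q→23,6→34,u→12 35:y→35,q→12,6→12,u→12 36:y→30,q→36,6→12,u→40 37:y→25,q→35,6→37,u→12 38:y→24,q→24,6→38,u→44 39:y→30,q→42,6→12,u→45 40:y→24,q→24,6→12,u→46 41:y→35,q→32,6→41,u→12 42:y→12,q→42,6→12,u→47 43:y→24,q→48,6→43,u→49 44:y→35,q→35,6→44,u→12 45:y→24,q→48,6→12,u→50 46:y→35,q→35,6→12,u→12 47:y→12,q→48,6→12,u→51 48:y→12,q→12,6→12,u→52 49:y→35,q→52,6→49,u→12 50:y→35,q→52,6→12,u→12 51:y→12,q→52,6→12,u→12 52:y→12,q→12,6→12,u→12 [Hopcroft].
'yy6': run [71, 62, 27, 3] end={s13,s37,s73} ∉↓L; 3/3 del acc.
'uqq': |S_i|=[71, 47, 18, 3] end={s13,s30,s73} ∉↓L; 3/3 del acc.
'uuu': |S_i|=[71, 47, 26, 3] end={s13,s73,s75} rej; 3/3 single-dels accept.
'6qyq': run [71, 66, 46, 16, 3] end={s13,s30,s73} ∉↓L; 4/4 single-dels accept.
'yqqq6': run [71, 62, 56, 43, 27, 3] end={s13,s37,s73} — reject; 5/5 del acc.
'6yqqqy': |S_i|=[71, 66, 43, 32, 25, 10, 2] end={s13,s73} ∉↓L; 6/6 del acc.
6 words, ⪯-incomp.

Antichain: [yy6, uqq, uuu, 6qyq, yqqq6, 6yqqqy].


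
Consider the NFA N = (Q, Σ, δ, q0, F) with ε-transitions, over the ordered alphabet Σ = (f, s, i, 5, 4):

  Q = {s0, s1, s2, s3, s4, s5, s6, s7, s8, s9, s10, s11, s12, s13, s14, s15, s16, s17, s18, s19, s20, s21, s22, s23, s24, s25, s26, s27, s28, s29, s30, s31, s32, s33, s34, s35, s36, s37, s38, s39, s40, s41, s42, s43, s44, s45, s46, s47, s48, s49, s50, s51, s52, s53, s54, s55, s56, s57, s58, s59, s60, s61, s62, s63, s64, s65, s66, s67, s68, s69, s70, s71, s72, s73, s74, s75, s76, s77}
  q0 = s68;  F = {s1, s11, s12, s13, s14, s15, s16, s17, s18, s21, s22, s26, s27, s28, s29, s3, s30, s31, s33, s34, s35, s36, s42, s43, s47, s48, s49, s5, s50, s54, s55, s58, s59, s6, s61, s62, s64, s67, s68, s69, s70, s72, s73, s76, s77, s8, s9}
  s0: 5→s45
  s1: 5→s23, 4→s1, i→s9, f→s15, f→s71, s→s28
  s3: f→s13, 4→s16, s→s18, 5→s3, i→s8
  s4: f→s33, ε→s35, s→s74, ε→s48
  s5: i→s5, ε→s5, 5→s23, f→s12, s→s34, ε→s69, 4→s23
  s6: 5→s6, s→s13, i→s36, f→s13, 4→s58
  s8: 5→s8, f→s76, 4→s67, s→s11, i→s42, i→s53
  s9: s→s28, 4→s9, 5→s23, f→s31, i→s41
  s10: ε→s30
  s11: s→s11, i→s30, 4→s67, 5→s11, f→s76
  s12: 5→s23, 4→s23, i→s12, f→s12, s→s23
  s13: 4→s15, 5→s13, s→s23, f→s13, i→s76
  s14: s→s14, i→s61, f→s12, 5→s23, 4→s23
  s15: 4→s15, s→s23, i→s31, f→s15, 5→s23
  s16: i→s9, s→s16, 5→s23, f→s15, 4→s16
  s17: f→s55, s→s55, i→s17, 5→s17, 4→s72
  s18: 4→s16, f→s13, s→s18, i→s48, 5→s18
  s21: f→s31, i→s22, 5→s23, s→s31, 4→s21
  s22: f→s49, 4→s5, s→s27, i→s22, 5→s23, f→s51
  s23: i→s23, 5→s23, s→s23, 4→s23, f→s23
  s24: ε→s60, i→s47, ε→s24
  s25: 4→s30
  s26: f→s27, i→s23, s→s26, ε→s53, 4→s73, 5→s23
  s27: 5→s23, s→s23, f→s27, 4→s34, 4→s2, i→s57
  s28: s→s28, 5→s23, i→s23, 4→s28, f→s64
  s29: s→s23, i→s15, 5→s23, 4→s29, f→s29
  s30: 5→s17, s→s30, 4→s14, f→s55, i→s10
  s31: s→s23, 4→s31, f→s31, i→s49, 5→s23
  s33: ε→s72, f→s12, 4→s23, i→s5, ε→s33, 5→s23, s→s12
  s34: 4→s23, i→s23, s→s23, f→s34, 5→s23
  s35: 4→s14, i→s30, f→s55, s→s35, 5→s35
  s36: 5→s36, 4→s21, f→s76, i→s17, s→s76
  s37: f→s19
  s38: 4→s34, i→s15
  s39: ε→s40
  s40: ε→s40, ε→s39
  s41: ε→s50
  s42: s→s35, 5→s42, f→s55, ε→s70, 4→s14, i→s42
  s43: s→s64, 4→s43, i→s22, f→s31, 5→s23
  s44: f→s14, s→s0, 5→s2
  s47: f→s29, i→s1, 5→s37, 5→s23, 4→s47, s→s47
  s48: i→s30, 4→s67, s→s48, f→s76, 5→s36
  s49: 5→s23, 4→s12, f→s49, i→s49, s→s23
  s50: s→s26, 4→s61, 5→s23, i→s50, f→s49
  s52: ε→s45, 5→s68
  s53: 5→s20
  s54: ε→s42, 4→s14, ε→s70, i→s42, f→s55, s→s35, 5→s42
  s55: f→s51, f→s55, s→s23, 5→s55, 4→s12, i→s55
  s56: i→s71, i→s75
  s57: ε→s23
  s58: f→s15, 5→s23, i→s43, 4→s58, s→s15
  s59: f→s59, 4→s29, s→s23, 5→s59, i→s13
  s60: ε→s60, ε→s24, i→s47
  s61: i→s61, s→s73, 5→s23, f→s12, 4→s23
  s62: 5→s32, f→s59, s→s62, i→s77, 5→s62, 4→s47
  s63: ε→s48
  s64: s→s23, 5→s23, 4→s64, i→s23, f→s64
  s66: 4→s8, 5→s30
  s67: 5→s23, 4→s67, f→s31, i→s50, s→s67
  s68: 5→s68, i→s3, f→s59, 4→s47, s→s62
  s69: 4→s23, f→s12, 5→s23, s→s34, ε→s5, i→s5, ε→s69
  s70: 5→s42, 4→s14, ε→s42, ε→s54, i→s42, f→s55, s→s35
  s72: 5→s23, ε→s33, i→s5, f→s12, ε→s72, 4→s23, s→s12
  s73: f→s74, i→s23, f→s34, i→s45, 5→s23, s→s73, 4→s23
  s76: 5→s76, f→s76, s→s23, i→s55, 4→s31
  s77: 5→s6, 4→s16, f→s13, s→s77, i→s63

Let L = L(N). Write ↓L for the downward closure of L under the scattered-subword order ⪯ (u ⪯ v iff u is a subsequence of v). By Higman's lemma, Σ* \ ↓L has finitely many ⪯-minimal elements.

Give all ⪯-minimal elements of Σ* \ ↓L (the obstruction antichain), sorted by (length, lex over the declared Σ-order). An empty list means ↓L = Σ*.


min(Σ*\↓L) = [fs, 45, 4isi, si5ss, iii44].

|Q|=78, |F|=47, |δ|=295 (28 ε).
min D↑ (44 st, q0=0, F={5}): 0:f→1,s→2,i→3,5→0,4→4 1:f→1,s→5,i→6,5→1,4→7 2:f→1,s→2,i→8,5→2,4→4 3:f→6,s→9,i→10,5→3,4→11 4:f→7,s→4,i→12,5→5,4→4 5:f→5,s→5,i→5,5→5,4→5 6:f→6,s→5,i→13,5→6,4→14 7:f→7,s→5,i→14,5→5,4→7 8:f→6,s→8,i→15,5→16,4→11 9:f→6,s→9,i→15,5→9,4→11 10:f→13,s→17,i→18,5→10,4→19 11:f→14,s→11,i→20,5→5,4→11 12:f→14,s→21,i→20,5→5,4→12 13:f→13,s→5,i→22,5→13,4→23 14:f→14,s→5,i→23,5→5,4→14 15:f→13,s→15,i→24,5→25,4→19 16:f→6,s→6,i→25,5→16,4→26 17:f→13,s→17,i→24,5→17,4→19 18:f→22,s→27,i→18,5→18,4→28 19:f→23,s→19,i→29,5→5,4→19 20:f→23,s→21,i→29,5→5,4→20 21:f→30,s→21,i→5,5→5,4→21 22:f→22,s→5,i→22,5→22,4→31 23:f→23,s→5,i→32,5→5,4→23 24:f→22,s→24,i→24,5→33,4→28 25:f→13,s→13,i→33,5→25,4→34 26:f→14,s→14,i→35,5→5,4→26 27:f→22,s→27,i→24,5→27,4→28 28:f→31,s→28,i→36,5→5,4→5 29:f→32,s→37,i→29,5→5,4→36 30:f→30,s→5,i→5,5→5,4→30 31:f→31,s→5,i→31,5→5,4→5 32:f→32,s→5,i→32,5→5,4→31 33:f→22,s→22,i→33,5→33,4→38 34:f→23,s→23,i→39,5→5,4→34 35:f→23,s→30,i→39,5→5,4→35 36:f→31,s→40,i→36,5→5,4→5 37:f→41,s→37,i→5,5→5,4→40 38:f→31,s→31,i→42,5→5,4→5 39:f→32,s→41,i→39,5→5,4→42 40:f→43,s→40,i→5,5→5,4→5 41:f→41,s→5,i→5,5→5,4→43 42:f→31,s→43,i→42,5→5,4→5 43:f→43,s→5,i→5,5→5,4→5 (ε-aug+det+¬).
'fs': N↓-sim [62, 19, 1] end={s23} rej; 2/2 deletions ∈↓L.
'45': N↓-sim [62, 39, 4] end={s19,s20,s23,s37} — reject; 2/2 single-dels accept.
'4isi': run [62, 39, 28, 13, 3] end={s23,s45,s57} rej; 4/4 deletions ∈↓L.
'si5ss': N↓-sim [62, 56, 46, 26, 14, 1] end={s23} rej; 5/5 single-dels accept.
'iii44': run [62, 54, 44, 31, 13, 1] end={s23} — reject; 5/5 single-dels accept.
5 minimals (antichain).


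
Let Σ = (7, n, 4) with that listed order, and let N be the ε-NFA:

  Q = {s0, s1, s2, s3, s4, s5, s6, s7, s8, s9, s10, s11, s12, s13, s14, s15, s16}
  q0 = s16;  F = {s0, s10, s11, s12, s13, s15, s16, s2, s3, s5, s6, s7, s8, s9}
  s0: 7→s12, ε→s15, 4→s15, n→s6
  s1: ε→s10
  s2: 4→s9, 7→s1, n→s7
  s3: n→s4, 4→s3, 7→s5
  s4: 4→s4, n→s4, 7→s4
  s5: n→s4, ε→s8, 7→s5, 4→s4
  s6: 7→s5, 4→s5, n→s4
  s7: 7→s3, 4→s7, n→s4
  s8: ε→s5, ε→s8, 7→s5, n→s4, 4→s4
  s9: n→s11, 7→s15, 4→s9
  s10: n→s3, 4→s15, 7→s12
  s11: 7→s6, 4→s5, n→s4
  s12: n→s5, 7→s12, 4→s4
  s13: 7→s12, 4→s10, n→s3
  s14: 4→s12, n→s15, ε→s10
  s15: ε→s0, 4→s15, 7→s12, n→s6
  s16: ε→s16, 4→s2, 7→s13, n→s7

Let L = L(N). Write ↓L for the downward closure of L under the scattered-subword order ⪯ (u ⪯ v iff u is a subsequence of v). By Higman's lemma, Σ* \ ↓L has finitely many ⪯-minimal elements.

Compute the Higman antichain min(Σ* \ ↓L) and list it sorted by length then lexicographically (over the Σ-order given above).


|Q|=17, |F|=14, |δ|=55 (8 ε).
min D↑ (13 st, q0=0, F={7}): 0:7→1,n→2,4→3 1:7→4,n→5,4→6 2:7→5,n→7,4→2 3:7→6,n→2,4→8 4:7→4,n→9,4→7 5:7→9,n→7,4→5 6:7→4,n→5,4→10 7:7→7,n→7,4→7 8:7→10,n→11,4→8 9:7→9,n→7,4→7 10:7→4,n→12,4→10 11:7→12,n→7,4→9 12:7→9,n→7,4→9 [Hopcroft].
'nn': run [16, 7, 1] end={s4} ∉↓L; 2/2 deletions ∈↓L.
'774': |S_i|=[16, 11, 4, 1] end={s4} rej; 3/3 single-dels accept.
'44n44': N↓-sim [16, 14, 11, 5, 3, 1] end={s4} — reject; 5/5 del acc.
3 minimals (antichain).

A = [nn, 774, 44n44].


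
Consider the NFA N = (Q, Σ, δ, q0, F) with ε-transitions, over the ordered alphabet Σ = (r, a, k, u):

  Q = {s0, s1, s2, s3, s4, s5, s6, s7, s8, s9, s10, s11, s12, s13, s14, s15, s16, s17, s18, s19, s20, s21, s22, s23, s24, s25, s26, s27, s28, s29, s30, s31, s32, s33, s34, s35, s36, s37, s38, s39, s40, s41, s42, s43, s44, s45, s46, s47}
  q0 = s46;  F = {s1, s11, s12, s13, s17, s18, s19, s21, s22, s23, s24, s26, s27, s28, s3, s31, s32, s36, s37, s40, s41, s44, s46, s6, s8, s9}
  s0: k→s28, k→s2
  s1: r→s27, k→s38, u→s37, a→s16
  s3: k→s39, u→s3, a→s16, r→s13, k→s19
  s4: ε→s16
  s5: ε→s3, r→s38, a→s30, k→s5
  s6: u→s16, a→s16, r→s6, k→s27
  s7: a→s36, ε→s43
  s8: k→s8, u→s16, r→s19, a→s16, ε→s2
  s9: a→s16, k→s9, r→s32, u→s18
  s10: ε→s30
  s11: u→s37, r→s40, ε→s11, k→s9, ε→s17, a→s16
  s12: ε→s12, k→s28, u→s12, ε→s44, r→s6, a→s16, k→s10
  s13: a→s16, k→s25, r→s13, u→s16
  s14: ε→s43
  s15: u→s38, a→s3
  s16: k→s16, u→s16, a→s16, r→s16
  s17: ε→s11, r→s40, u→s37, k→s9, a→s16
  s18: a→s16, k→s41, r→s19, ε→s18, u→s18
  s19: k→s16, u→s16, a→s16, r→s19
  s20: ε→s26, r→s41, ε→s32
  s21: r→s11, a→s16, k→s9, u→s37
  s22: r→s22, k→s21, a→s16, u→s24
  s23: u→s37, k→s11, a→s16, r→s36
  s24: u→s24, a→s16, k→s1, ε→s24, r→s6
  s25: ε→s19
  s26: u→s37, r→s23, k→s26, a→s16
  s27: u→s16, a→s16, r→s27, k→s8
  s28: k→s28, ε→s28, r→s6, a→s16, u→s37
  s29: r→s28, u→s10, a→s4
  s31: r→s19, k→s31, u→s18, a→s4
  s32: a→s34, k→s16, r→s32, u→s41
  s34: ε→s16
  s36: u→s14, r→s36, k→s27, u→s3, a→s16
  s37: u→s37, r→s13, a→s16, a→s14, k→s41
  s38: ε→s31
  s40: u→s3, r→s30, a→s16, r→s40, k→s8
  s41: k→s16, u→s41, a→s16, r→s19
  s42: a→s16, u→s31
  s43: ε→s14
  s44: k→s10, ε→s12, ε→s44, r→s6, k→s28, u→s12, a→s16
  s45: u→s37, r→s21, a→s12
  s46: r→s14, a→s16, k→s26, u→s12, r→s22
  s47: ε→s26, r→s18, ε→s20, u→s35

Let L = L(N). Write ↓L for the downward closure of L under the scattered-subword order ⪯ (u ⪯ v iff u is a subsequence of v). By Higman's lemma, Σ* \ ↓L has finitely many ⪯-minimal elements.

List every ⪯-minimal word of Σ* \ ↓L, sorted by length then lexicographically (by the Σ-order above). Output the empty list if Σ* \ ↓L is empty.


|Q|=48, |F|=26, |δ|=158 (24 ε).
min D↑ (25 st, q0=0, F={2}): 0:r→1,a→2,k→3,u→4 1:r→1,a→2,k→5,u→6 2:r→2,a→2,k→2,u→2 3:r→7,a→2,k→3,u→8 4:r→9,a→2,k→10,u→4 5:r→11,a→2,k→12,u→8 6:r→9,a→2,k→13,u→6 7:r→14,a→2,k→11,u→8 8:r→15,a→2,k→16,u→8 9:r→9,a→2,k→17,u→2 10:r→9,a→2,k→10,u→8 11:r→18,a→2,k→12,u→8 12:r→19,a→2,k→12,u→20 13:r→17,a→2,k→21,u→8 14:r→14,a→2,k→17,u→22 15:r→15,a→2,k→23,u→2 16:r→23,a→2,k→2,u→16 17:r→17,a→2,k→24,u→2 18:r→18,a→2,k→24,u→22 19:r→19,a→2,k→2,u→16 20:r→23,a→2,k→16,u→20 21:r→23,a→2,k→21,u→20 22:r→15,a→2,k→23,u→22 23:r→23,a→2,k→2,u→2 24:r→23,a→2,k→24,u→2 (ε-aug+det+¬).
'a': N↓-sim [37, 5] end={s14,s16,s34,s4,s43} — reject; 1/1 del acc.
'uru': run [37, 25, 8, 1] end={s16} — reject; 3/3 single-dels accept.
'kukk': |S_i|=[37, 32, 11, 5, 1] end={s16} ∉↓L; 4/4 del acc.
'rkkrk': |S_i|=[37, 31, 26, 14, 5, 1] end={s16} rej; 5/5 del acc.
'krrku': |S_i|=[37, 32, 24, 18, 7, 1] end={s16} ∉↓L; 5/5 deletions ∈↓L.
5 minimals (antichain).

min(Σ*\↓L) = [a, uru, kukk, rkkrk, krrku].


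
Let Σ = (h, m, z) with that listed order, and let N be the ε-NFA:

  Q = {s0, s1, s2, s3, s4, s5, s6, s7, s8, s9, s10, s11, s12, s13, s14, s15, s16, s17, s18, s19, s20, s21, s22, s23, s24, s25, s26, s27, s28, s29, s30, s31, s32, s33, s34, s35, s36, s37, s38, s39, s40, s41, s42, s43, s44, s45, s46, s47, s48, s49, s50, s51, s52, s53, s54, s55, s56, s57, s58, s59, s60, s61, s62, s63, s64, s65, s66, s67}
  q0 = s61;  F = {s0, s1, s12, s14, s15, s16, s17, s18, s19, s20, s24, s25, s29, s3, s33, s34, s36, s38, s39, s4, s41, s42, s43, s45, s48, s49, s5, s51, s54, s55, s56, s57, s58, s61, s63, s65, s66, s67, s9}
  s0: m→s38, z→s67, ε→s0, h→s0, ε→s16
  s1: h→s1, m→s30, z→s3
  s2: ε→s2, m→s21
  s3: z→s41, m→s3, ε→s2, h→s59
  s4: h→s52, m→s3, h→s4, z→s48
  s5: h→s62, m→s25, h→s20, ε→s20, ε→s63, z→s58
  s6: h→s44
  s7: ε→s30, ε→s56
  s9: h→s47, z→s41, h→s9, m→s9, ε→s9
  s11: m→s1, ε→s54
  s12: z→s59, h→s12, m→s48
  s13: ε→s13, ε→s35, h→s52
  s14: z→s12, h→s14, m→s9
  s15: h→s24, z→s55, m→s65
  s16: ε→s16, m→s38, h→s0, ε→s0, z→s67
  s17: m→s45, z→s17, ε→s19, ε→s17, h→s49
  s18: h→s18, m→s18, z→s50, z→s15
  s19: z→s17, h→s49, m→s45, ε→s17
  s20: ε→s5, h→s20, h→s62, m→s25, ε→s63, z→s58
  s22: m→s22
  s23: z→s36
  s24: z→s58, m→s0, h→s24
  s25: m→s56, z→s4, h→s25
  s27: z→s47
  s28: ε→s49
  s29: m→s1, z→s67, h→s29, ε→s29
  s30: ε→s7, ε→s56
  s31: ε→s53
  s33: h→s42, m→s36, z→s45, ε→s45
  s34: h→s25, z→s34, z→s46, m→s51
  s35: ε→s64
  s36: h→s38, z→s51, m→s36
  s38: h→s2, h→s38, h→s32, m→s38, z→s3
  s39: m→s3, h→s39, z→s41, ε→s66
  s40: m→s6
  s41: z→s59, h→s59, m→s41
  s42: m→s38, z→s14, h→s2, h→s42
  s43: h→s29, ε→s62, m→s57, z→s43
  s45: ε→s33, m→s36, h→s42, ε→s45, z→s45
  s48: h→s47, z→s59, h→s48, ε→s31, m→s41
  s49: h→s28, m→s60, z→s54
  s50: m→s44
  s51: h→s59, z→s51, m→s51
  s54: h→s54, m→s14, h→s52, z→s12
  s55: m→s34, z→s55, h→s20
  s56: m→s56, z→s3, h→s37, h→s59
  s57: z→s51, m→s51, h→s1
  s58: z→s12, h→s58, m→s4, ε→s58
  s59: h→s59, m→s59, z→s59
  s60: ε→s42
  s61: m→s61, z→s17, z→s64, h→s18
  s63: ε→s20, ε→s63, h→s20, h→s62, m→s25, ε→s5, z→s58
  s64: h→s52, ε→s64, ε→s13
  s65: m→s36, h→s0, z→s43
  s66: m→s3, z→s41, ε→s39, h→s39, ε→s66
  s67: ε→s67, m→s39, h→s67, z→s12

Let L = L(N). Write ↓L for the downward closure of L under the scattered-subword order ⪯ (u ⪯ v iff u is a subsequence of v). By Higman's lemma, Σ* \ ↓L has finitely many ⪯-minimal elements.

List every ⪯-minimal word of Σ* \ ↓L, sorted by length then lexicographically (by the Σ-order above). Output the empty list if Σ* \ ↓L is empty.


|Q|=68, |F|=39, |δ|=185 (41 ε).
min D↑ (34 st, q0=0, F={29}): 0:h→1,m→0,z→2 1:h→1,m→1,z→3 2:h→4,m→5,z→2 3:h→6,m→7,z→8 4:h→4,m→9,z→10 5:h→9,m→11,z→5 6:h→6,m→12,z→13 7:h→12,m→11,z→14 8:h→15,m→16,z→8 9:h→9,m→17,z→18 10:h→10,m→18,z→19 11:h→17,m→11,z→20 12:h→12,m→17,z→21 13:h→13,m→22,z→19 14:h→23,m→24,z→14 15:h→15,m→25,z→13 16:h→25,m→20,z→16 17:h→17,m→17,z→26 18:h→18,m→27,z→19 19:h→19,m→28,z→29 20:h→29,m→20,z→20 21:h→21,m→30,z→19 22:h→22,m→26,z→28 23:h→23,m→31,z→21 24:h→31,m→20,z→20 25:h→25,m→32,z→22 26:h→29,m→26,z→33 27:h→27,m→27,z→33 28:h→28,m→33,z→29 29:h→29,m→29,z→29 30:h→30,m→26,z→33 31:h→31,m→32,z→26 32:h→29,m→32,z→26 33:h→29,m→33,z→29 (ε-aug+det+¬).
'zhzzz': |S_i|=[59, 57, 39, 19, 7, 1] end={s59} ∉↓L; 5/5 del acc.
'zmmzh': |S_i|=[59, 57, 41, 22, 6, 1] end={s59} — reject; 5/5 del acc.
'hzzmmh': N↓-sim [59, 51, 46, 33, 23, 10, 2] end={s37,s59} ∉↓L; 6/6 single-dels accept.
3 obstructions.

A = [zhzzz, zmmzh, hzzmmh].


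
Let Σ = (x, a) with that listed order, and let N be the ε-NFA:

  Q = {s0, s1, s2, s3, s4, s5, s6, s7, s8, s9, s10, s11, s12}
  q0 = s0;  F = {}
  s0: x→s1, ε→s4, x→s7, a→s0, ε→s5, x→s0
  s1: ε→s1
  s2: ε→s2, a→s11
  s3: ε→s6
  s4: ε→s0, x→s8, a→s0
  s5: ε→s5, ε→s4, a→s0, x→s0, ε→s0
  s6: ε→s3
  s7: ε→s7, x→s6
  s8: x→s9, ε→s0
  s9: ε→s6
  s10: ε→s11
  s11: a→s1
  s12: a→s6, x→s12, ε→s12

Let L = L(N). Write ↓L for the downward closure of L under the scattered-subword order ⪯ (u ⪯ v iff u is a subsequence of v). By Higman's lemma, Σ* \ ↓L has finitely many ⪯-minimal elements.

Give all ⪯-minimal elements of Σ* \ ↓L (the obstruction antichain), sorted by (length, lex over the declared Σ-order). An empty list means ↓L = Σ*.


Antichain: [ε].

|Q|=13, |F|=0, |δ|=29 (15 ε).
min D↑ (1 st, q0=0, F={0}): 0:x→0,a→0 (ε-aug+det+¬).
ε ∈ L(D↑) ⇒ ↓L = ∅.


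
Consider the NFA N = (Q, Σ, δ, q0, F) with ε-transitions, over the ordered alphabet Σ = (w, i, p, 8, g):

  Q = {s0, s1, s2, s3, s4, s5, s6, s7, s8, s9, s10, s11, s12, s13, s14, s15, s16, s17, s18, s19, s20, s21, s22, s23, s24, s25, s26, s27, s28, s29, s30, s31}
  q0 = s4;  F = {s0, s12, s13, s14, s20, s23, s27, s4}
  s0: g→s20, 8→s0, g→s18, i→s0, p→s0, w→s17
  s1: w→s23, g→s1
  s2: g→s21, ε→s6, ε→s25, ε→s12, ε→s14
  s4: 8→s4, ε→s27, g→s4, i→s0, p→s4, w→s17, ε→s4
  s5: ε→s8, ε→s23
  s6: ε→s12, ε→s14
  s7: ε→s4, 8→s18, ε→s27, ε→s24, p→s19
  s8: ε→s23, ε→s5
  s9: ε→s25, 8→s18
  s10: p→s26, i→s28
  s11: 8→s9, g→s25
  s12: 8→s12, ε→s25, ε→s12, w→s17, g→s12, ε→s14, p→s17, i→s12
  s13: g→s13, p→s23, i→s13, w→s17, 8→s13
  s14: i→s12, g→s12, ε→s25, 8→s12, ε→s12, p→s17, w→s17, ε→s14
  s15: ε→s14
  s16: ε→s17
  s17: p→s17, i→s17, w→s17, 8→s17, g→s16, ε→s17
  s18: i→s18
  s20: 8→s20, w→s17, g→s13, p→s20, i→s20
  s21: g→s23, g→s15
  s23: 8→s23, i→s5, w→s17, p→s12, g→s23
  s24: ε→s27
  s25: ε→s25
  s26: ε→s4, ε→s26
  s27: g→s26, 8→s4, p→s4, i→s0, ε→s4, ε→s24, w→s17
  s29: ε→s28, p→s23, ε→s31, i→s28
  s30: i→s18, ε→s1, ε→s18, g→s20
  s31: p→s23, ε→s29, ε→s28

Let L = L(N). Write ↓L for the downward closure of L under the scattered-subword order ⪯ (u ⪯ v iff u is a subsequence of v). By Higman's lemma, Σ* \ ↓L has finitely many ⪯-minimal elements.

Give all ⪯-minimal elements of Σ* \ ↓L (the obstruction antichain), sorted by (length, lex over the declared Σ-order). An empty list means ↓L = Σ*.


|Q|=32, |F|=8, |δ|=101 (37 ε).
min D↑ (7 st, q0=0, F={1}): 0:w→1,i→2,p→0,8→0,g→0 1:w→1,i→1,p→1,8→1,g→1 2:w→1,i→2,p→2,8→2,g→3 3:w→1,i→3,p→3,8→3,g→4 4:w→1,i→4,p→5,8→4,g→4 5:w→1,i→5,p→6,8→5,g→5 6:w→1,i→6,p→1,8→6,g→6.
'w': |S_i|=[16, 2] end={s16,s17} ∉↓L; 1/1 deletions ∈↓L.
'iggppp': run [16, 12, 11, 9, 8, 5, 2] end={s16,s17} — reject; 6/6 deletions ∈↓L.
2 words, ⪯-incomp.

min(Σ*\↓L) = [w, iggppp].


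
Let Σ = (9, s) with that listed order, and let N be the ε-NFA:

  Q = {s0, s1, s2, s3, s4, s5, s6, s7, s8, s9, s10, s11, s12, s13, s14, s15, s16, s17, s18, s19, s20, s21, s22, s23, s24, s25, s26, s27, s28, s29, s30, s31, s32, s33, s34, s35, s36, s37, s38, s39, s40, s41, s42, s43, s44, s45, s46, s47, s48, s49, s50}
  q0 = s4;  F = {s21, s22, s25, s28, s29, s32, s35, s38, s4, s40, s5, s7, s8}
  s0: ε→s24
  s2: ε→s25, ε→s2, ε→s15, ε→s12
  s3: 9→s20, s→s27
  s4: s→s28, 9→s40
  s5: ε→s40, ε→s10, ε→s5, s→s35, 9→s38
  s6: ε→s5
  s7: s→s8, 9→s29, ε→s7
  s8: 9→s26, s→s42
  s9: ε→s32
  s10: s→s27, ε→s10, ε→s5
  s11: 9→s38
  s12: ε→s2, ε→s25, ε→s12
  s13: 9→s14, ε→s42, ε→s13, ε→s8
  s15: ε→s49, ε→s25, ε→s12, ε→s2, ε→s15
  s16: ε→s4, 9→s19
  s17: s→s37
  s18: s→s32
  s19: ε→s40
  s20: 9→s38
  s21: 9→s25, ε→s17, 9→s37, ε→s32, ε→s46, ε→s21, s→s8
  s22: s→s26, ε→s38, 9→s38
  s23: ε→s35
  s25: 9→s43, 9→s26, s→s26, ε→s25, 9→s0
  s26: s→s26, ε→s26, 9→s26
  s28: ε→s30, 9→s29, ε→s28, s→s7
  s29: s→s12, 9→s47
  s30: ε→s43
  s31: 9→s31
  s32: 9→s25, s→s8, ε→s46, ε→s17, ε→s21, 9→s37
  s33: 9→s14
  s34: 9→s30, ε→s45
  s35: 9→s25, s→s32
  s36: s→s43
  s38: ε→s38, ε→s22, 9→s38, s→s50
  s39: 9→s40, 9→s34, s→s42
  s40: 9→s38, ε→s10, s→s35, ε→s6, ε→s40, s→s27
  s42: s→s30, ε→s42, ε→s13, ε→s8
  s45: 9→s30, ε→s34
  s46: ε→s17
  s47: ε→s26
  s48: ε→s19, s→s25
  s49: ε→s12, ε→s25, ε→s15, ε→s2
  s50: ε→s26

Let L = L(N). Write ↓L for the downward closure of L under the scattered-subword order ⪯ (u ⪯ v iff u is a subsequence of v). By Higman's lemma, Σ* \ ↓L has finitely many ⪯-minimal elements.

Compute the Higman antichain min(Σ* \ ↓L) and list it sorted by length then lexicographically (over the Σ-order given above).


Antichain: [99s, s99, s9ss, sss9].

|Q|=51, |F|=13, |δ|=110 (58 ε).
min D↑ (11 st, q0=0, F={7}): 0:9→1,s→2 1:9→3,s→4 2:9→5,s→6 3:9→3,s→7 4:9→8,s→9 5:9→7,s→8 6:9→5,s→10 7:9→7,s→7 8:9→7,s→7 9:9→8,s→10 10:9→7,s→10 (ε-aug+det+¬).
'99s': run [33, 30, 11, 2] end={s26,s50} rej; 3/3 single-dels accept.
's99': N↓-sim [33, 26, 13, 5] end={s0,s24,s26,s43,s47} rej; 3/3 single-dels accept.
's9ss': run [33, 26, 13, 9, 1] end={s26} — reject; 4/4 del acc.
'sss9': N↓-sim [33, 26, 22, 15, 5] end={s0,s14,s24,s26,s43} rej; 4/4 deletions ∈↓L.
4 words, ⪯-incomp.


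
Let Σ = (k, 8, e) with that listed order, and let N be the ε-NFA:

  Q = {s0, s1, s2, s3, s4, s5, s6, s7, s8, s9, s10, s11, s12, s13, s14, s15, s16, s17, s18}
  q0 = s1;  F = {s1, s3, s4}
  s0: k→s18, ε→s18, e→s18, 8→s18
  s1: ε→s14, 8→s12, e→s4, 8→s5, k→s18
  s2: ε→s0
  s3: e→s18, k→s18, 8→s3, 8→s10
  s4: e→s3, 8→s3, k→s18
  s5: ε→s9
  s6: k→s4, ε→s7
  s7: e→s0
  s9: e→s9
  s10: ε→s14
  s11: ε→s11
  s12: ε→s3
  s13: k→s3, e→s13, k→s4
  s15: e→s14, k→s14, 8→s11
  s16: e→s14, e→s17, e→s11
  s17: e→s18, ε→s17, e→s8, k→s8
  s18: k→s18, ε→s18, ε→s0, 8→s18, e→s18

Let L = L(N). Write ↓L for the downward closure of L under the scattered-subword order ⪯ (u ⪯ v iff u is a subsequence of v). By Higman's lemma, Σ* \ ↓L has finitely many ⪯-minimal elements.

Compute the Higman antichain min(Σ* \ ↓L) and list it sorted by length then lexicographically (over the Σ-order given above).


A = [k, 8e, eee].

|Q|=19, |F|=3, |δ|=43 (11 ε).
min D↑ (4 st, q0=0, F={1}): 0:k→1,8→2,e→3 1:k→1,8→1,e→1 2:k→1,8→2,e→1 3:k→1,8→2,e→2.
'k': run [10, 2] end={s0,s18} — reject; 1/1 single-dels accept.
'8e': run [10, 8, 3] end={s0,s18,s9} — reject; 2/2 single-dels accept.
'eee': |S_i|=[10, 7, 6, 3] end={s0,s18,s9} ∉↓L; 3/3 deletions ∈↓L.
3 words, ⪯-incomp.
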